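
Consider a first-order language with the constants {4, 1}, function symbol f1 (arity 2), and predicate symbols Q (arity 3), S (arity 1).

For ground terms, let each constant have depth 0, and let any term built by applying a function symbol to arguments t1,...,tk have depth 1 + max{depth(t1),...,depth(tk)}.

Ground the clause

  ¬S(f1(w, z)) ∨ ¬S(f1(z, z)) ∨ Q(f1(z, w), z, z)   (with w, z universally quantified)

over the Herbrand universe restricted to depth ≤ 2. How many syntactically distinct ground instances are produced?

Ground terms of depth ≤ 2:
  Write N_k for the number of ground terms of depth ≤ k. A term of depth ≤ k is either a constant or a function symbol applied to arguments of depth ≤ k−1, so N_k = 2 + N_{k-1}^2.
  N_0 = 2
  N_1 = 2 + 2^2 = 6
  N_2 = 2 + 6^2 = 38
So there are 38 ground terms available for substitution.
Each of w, z ranges independently over the available ground terms, and distinct assignments produce distinct instances.
Number of ground instances = 38^2 = 1444.

1444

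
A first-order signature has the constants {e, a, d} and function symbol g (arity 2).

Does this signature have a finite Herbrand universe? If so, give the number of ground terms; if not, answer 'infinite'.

The signature has at least one function symbol (g, arity 2) and at least one constant (e).
Iterating g gives infinitely many distinct ground terms: e, g(e, e), g(g(e, e), g(e, e)), ...
So the Herbrand universe is infinite.

infinite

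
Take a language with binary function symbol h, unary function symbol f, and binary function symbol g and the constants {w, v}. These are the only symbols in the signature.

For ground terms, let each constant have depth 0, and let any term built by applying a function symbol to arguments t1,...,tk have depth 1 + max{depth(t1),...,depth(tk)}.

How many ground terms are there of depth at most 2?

Let N_k count ground terms of depth at most k. Each non-constant term of depth ≤ k is some function symbol applied to depth-≤(k−1) arguments, giving N_k = 2 + N_{k-1}^2 + N_{k-1} + N_{k-1}^2.
N_0 = 2
N_1 = 2 + 2^2 + 2 + 2^2 = 12
N_2 = 2 + 12^2 + 12 + 12^2 = 302

302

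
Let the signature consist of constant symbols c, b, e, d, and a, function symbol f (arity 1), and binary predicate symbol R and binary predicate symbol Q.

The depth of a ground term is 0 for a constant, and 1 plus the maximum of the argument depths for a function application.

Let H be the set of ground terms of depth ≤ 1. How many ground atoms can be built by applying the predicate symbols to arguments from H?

200

First count ground terms of depth ≤ 1.
If N_k denotes the number of depth-≤k ground terms, the 5 constants give N_0 = 5, and each function symbol of arity r contributes N_{k-1}^r new terms at level k: N_k = 5 + N_{k-1}.
N_0 = 5
N_1 = 5 + 5 = 10
Explicitly: c, b, e, d, a, f(c), f(b), f(e), f(d), f(a).
So |H| = 10.
A ground atom is a predicate applied to a tuple of terms from H, so the count is the sum over predicates of |H|^arity:
  R: 10^2 = 100;  Q: 10^2 = 100
Total ground atoms: 100 + 100 = 200.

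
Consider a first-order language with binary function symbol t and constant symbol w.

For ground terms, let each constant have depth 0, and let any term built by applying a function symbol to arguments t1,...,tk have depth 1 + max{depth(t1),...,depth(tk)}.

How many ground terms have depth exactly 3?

21

Count level by level. With function symbols t/2, the terms of depth ≤ k are the 1 constant together with each function applied to depth-≤(k−1) tuples, so N_k = 1 + N_{k-1}^2.
N_0 = 1
N_1 = 1 + 1^2 = 2
N_2 = 1 + 2^2 = 5
N_3 = 1 + 5^2 = 26
Terms of depth exactly 3: N_3 − N_2 = 26 − 5 = 21.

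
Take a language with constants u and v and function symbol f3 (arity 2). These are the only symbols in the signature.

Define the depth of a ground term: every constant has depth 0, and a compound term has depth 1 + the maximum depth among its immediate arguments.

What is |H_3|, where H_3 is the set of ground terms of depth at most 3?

1446

Let N_k count ground terms of depth at most k. Each non-constant term of depth ≤ k is some function symbol applied to depth-≤(k−1) arguments, giving N_k = 2 + N_{k-1}^2.
N_0 = 2
N_1 = 2 + 2^2 = 6
N_2 = 2 + 6^2 = 38
N_3 = 2 + 38^2 = 1446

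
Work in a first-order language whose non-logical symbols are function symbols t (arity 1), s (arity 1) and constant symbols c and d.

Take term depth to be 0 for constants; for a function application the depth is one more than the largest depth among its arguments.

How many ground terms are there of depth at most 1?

If N_k denotes the number of depth-≤k ground terms, the 2 constants give N_0 = 2, and each function symbol of arity r contributes N_{k-1}^r new terms at level k: N_k = 2 + N_{k-1} + N_{k-1}.
N_0 = 2
N_1 = 2 + 2 + 2 = 6

6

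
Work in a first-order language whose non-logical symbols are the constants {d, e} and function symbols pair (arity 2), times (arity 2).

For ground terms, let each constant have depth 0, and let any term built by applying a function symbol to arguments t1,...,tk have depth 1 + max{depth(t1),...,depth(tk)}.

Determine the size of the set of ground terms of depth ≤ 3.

81610

Write N_k for the number of ground terms of depth ≤ k. A term of depth ≤ k is either a constant or a function symbol applied to arguments of depth ≤ k−1, so N_k = 2 + N_{k-1}^2 + N_{k-1}^2.
N_0 = 2
N_1 = 2 + 2^2 + 2^2 = 10
N_2 = 2 + 10^2 + 10^2 = 202
N_3 = 2 + 202^2 + 202^2 = 81610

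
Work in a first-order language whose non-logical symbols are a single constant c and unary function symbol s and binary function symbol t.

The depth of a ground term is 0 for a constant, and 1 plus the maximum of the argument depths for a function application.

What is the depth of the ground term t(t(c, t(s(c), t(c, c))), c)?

depth(s(c)) = 1 + depth(c) = 1 + 0 = 1
depth(t(c, c)) = 1 + max(0, 0) = 1
depth(t(s(c), t(c, c))) = 1 + max(1, 1) = 2
depth(t(c, t(s(c), t(c, c)))) = 1 + max(0, 2) = 3
depth(t(t(c, t(s(c), t(c, c))), c)) = 1 + max(3, 0) = 4

4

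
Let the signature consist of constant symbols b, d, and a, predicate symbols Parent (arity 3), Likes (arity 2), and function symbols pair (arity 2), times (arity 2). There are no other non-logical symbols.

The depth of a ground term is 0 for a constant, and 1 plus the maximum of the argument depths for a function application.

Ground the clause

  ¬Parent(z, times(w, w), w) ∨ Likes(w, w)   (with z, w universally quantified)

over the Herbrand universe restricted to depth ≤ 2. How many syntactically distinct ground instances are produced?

783225

Ground terms of depth ≤ 2:
  If N_k denotes the number of depth-≤k ground terms, the 3 constants give N_0 = 3, and each function symbol of arity r contributes N_{k-1}^r new terms at level k: N_k = 3 + N_{k-1}^2 + N_{k-1}^2.
  N_0 = 3
  N_1 = 3 + 3^2 + 3^2 = 21
  N_2 = 3 + 21^2 + 21^2 = 885
So there are 885 ground terms available for substitution.
The clause has 2 distinct variables (z, w), each appearing in the body. In the free term algebra distinct substitutions yield syntactically distinct ground instances.
Number of ground instances = 885^2 = 783225.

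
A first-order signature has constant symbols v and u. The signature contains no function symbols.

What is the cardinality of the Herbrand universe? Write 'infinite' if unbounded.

2

There are no function symbols, so every ground term is one of the 2 constants.
The Herbrand universe is {v, u}, which is finite with 2 elements.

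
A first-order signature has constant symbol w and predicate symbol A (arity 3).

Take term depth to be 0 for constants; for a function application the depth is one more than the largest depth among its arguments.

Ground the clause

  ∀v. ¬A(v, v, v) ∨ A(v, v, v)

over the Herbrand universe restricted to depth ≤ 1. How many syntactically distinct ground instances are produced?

1

Ground terms of depth ≤ 1:
  With no function symbols every ground term is a constant, so there is exactly 1 ground term at every depth bound.
  N_0 = 1
  N_1 = 1
  Explicitly: w.
So there is exactly 1 ground term available for substitution.
The clause has 1 distinct variable (v), which appears in the body. In the free term algebra distinct substitutions yield syntactically distinct ground instances.
Number of ground instances = 1.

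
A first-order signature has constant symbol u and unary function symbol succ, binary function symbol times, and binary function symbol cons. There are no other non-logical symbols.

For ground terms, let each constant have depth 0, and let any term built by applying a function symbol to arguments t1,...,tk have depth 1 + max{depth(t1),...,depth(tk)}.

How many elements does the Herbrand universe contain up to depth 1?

4

Write N_k for the number of ground terms of depth ≤ k. A term of depth ≤ k is either a constant or a function symbol applied to arguments of depth ≤ k−1, so N_k = 1 + N_{k-1} + N_{k-1}^2 + N_{k-1}^2.
N_0 = 1
N_1 = 1 + 1 + 1^2 + 1^2 = 4
Explicitly: u, succ(u), times(u, u), cons(u, u).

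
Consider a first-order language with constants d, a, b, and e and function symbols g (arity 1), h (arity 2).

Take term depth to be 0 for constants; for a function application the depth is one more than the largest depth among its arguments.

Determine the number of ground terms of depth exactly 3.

364820

Let N_k count ground terms of depth at most k. Each non-constant term of depth ≤ k is some function symbol applied to depth-≤(k−1) arguments, giving N_k = 4 + N_{k-1} + N_{k-1}^2.
N_0 = 4
N_1 = 4 + 4 + 4^2 = 24
N_2 = 4 + 24 + 24^2 = 604
N_3 = 4 + 604 + 604^2 = 365424
Terms of depth exactly 3: N_3 − N_2 = 365424 − 604 = 364820.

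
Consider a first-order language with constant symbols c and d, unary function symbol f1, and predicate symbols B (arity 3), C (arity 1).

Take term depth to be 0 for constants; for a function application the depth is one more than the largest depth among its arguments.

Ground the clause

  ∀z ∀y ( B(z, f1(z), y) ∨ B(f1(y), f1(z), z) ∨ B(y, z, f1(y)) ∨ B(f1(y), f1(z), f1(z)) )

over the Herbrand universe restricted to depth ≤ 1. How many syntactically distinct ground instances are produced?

16

Ground terms of depth ≤ 1:
  Let N_k count ground terms of depth at most k. Each non-constant term of depth ≤ k is some function symbol applied to depth-≤(k−1) arguments, giving N_k = 2 + N_{k-1}.
  N_0 = 2
  N_1 = 2 + 2 = 4
So there are 4 ground terms available for substitution.
Each of z, y ranges independently over the available ground terms, and distinct assignments produce distinct instances.
Number of ground instances = 4^2 = 16.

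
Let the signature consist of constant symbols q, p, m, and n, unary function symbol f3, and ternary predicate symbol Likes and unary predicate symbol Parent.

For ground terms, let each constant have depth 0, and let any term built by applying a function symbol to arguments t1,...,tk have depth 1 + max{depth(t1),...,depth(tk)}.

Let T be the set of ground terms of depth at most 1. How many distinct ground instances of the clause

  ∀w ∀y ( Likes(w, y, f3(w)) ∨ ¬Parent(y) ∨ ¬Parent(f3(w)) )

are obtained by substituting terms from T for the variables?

64

Ground terms of depth ≤ 1:
  Let N_k = |{terms of depth ≤ k}|. Then N_0 = 4 and N_k = 4 + N_{k-1} for k ≥ 1 (one summand per function symbol, arity giving the exponent).
  N_0 = 4
  N_1 = 4 + 4 = 8
  Explicitly: q, p, m, n, f3(q), f3(p), f3(m), f3(n).
So there are 8 ground terms available for substitution.
The clause has 2 distinct variables (w, y), each appearing in the body. In the free term algebra distinct substitutions yield syntactically distinct ground instances.
Number of ground instances = 8^2 = 64.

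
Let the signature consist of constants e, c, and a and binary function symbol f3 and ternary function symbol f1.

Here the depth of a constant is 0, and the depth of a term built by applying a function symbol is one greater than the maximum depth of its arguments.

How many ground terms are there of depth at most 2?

60843

If N_k denotes the number of depth-≤k ground terms, the 3 constants give N_0 = 3, and each function symbol of arity r contributes N_{k-1}^r new terms at level k: N_k = 3 + N_{k-1}^2 + N_{k-1}^3.
N_0 = 3
N_1 = 3 + 3^2 + 3^3 = 39
N_2 = 3 + 39^2 + 39^3 = 60843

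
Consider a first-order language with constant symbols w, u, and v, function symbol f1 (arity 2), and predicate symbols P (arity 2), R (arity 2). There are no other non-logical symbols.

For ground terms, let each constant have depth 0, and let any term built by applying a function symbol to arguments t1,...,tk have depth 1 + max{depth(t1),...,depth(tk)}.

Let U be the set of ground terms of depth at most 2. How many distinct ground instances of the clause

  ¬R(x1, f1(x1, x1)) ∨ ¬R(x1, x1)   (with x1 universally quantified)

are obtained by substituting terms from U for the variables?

147

Ground terms of depth ≤ 2:
  Count level by level. With function symbols f1/2, the terms of depth ≤ k are the 3 constants together with each function applied to depth-≤(k−1) tuples, so N_k = 3 + N_{k-1}^2.
  N_0 = 3
  N_1 = 3 + 3^2 = 12
  N_2 = 3 + 12^2 = 147
So there are 147 ground terms available for substitution.
The body mentions the single quantified variable x1; since ground terms form a free algebra, no two substitutions collapse to the same formula.
Number of ground instances = 147.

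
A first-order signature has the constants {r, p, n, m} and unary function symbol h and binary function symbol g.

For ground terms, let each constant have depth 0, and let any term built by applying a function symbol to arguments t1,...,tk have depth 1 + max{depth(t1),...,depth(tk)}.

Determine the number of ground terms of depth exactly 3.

Let N_k = |{terms of depth ≤ k}|. Then N_0 = 4 and N_k = 4 + N_{k-1} + N_{k-1}^2 for k ≥ 1 (one summand per function symbol, arity giving the exponent).
N_0 = 4
N_1 = 4 + 4 + 4^2 = 24
N_2 = 4 + 24 + 24^2 = 604
N_3 = 4 + 604 + 604^2 = 365424
Terms of depth exactly 3: N_3 − N_2 = 365424 − 604 = 364820.

364820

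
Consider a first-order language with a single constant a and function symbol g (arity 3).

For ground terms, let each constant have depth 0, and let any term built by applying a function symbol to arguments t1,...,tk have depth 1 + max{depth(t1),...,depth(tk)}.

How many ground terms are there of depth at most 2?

Write N_k for the number of ground terms of depth ≤ k. A term of depth ≤ k is either a constant or a function symbol applied to arguments of depth ≤ k−1, so N_k = 1 + N_{k-1}^3.
N_0 = 1
N_1 = 1 + 1^3 = 2
N_2 = 1 + 2^3 = 9
Explicitly: a, g(a, a, a), g(a, a, g(a, a, a)), g(a, g(a, a, a), a), g(a, g(a, a, a), g(a, a, a)), g(g(a, a, a), a, a), g(g(a, a, a), a, g(a, a, a)), g(g(a, a, a), g(a, a, a), a), g(g(a, a, a), g(a, a, a), g(a, a, a)).

9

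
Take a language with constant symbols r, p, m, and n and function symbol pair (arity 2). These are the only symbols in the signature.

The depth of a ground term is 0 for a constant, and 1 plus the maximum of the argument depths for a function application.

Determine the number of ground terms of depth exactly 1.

16

If N_k denotes the number of depth-≤k ground terms, the 4 constants give N_0 = 4, and each function symbol of arity r contributes N_{k-1}^r new terms at level k: N_k = 4 + N_{k-1}^2.
N_0 = 4
N_1 = 4 + 4^2 = 20
Terms of depth exactly 1: N_1 − N_0 = 20 − 4 = 16.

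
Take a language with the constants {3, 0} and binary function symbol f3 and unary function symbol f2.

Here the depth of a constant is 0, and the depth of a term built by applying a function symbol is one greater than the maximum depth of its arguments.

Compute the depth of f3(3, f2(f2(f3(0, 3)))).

4

depth(f3(0, 3)) = 1 + max(0, 0) = 1
depth(f2(f3(0, 3))) = 1 + depth(f3(0, 3)) = 1 + 1 = 2
depth(f2(f2(f3(0, 3)))) = 1 + depth(f2(f3(0, 3))) = 1 + 2 = 3
depth(f3(3, f2(f2(f3(0, 3))))) = 1 + max(0, 3) = 4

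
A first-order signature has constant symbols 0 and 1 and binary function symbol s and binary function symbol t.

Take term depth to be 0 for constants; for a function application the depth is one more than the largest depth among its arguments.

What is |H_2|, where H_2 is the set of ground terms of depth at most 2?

Let N_k count ground terms of depth at most k. Each non-constant term of depth ≤ k is some function symbol applied to depth-≤(k−1) arguments, giving N_k = 2 + N_{k-1}^2 + N_{k-1}^2.
N_0 = 2
N_1 = 2 + 2^2 + 2^2 = 10
N_2 = 2 + 10^2 + 10^2 = 202

202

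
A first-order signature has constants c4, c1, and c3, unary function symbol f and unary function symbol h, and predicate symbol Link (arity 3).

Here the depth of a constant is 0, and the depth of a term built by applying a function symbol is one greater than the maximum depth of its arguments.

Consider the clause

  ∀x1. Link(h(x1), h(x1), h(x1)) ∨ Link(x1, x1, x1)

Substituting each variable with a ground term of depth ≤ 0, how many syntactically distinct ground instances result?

3

Ground terms of depth ≤ 0:
  Let N_k count ground terms of depth at most k. Each non-constant term of depth ≤ k is some function symbol applied to depth-≤(k−1) arguments, giving N_k = 3 + N_{k-1} + N_{k-1}.
  N_0 = 3
  Explicitly: c4, c1, c3.
So there are 3 ground terms available for substitution.
The body mentions the single quantified variable x1; since ground terms form a free algebra, no two substitutions collapse to the same formula.
Number of ground instances = 3.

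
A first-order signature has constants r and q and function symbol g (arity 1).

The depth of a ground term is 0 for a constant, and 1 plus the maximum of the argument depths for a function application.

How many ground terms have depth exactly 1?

2

Let N_k = |{terms of depth ≤ k}|. Then N_0 = 2 and N_k = 2 + N_{k-1} for k ≥ 1 (one summand per function symbol, arity giving the exponent).
N_0 = 2
N_1 = 2 + 2 = 4
Terms of depth exactly 1: N_1 − N_0 = 4 − 2 = 2.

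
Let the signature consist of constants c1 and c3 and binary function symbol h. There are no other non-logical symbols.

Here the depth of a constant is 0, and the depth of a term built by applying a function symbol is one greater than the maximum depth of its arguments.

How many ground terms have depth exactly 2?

32

If N_k denotes the number of depth-≤k ground terms, the 2 constants give N_0 = 2, and each function symbol of arity r contributes N_{k-1}^r new terms at level k: N_k = 2 + N_{k-1}^2.
N_0 = 2
N_1 = 2 + 2^2 = 6
N_2 = 2 + 6^2 = 38
Terms of depth exactly 2: N_2 − N_1 = 38 − 6 = 32.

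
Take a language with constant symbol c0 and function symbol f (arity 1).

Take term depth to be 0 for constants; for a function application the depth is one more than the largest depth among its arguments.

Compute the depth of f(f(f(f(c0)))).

4

depth(f(c0)) = 1 + depth(c0) = 1 + 0 = 1
depth(f(f(c0))) = 1 + depth(f(c0)) = 1 + 1 = 2
depth(f(f(f(c0)))) = 1 + depth(f(f(c0))) = 1 + 2 = 3
depth(f(f(f(f(c0))))) = 1 + depth(f(f(f(c0)))) = 1 + 3 = 4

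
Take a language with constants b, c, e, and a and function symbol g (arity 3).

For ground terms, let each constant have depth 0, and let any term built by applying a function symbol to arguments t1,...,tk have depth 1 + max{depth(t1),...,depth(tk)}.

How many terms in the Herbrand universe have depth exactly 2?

Write N_k for the number of ground terms of depth ≤ k. A term of depth ≤ k is either a constant or a function symbol applied to arguments of depth ≤ k−1, so N_k = 4 + N_{k-1}^3.
N_0 = 4
N_1 = 4 + 4^3 = 68
N_2 = 4 + 68^3 = 314436
Terms of depth exactly 2: N_2 − N_1 = 314436 − 68 = 314368.

314368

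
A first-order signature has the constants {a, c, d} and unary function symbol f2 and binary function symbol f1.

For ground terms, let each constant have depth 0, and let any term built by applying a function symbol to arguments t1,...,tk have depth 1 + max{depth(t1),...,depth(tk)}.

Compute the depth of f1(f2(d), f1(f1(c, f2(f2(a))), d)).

5

depth(f2(d)) = 1 + depth(d) = 1 + 0 = 1
depth(f2(a)) = 1 + depth(a) = 1 + 0 = 1
depth(f2(f2(a))) = 1 + depth(f2(a)) = 1 + 1 = 2
depth(f1(c, f2(f2(a)))) = 1 + max(0, 2) = 3
depth(f1(f1(c, f2(f2(a))), d)) = 1 + max(3, 0) = 4
depth(f1(f2(d), f1(f1(c, f2(f2(a))), d))) = 1 + max(1, 4) = 5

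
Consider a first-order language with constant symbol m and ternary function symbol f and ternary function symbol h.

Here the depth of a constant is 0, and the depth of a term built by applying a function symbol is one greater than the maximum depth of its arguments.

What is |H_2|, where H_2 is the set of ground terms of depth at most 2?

Let N_k = |{terms of depth ≤ k}|. Then N_0 = 1 and N_k = 1 + N_{k-1}^3 + N_{k-1}^3 for k ≥ 1 (one summand per function symbol, arity giving the exponent).
N_0 = 1
N_1 = 1 + 1^3 + 1^3 = 3
N_2 = 1 + 3^3 + 3^3 = 55

55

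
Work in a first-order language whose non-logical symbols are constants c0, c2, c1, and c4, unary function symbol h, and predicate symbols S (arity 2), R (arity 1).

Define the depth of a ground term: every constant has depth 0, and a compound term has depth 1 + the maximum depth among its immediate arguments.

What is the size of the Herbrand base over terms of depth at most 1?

First count ground terms of depth ≤ 1.
If N_k denotes the number of depth-≤k ground terms, the 4 constants give N_0 = 4, and each function symbol of arity r contributes N_{k-1}^r new terms at level k: N_k = 4 + N_{k-1}.
N_0 = 4
N_1 = 4 + 4 = 8
So |H| = 8.
Each predicate of arity r yields |H|^r ground atoms (one per choice of an r-tuple from H):
  S: 8^2 = 64;  R: 8
Total ground atoms: 64 + 8 = 72.

72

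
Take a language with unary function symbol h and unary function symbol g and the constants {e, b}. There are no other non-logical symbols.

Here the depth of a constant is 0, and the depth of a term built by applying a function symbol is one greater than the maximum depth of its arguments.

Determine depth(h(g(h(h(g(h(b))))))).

6

depth(h(b)) = 1 + depth(b) = 1 + 0 = 1
depth(g(h(b))) = 1 + depth(h(b)) = 1 + 1 = 2
depth(h(g(h(b)))) = 1 + depth(g(h(b))) = 1 + 2 = 3
depth(h(h(g(h(b))))) = 1 + depth(h(g(h(b)))) = 1 + 3 = 4
depth(g(h(h(g(h(b)))))) = 1 + depth(h(h(g(h(b))))) = 1 + 4 = 5
depth(h(g(h(h(g(h(b))))))) = 1 + depth(g(h(h(g(h(b)))))) = 1 + 5 = 6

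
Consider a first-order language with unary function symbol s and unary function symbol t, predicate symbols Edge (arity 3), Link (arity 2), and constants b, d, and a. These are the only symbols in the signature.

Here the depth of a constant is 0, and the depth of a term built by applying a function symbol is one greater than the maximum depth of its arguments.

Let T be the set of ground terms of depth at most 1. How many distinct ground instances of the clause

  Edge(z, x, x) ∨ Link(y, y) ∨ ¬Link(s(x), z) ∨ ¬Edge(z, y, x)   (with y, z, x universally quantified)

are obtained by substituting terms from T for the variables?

729

Ground terms of depth ≤ 1:
  Let N_k count ground terms of depth at most k. Each non-constant term of depth ≤ k is some function symbol applied to depth-≤(k−1) arguments, giving N_k = 3 + N_{k-1} + N_{k-1}.
  N_0 = 3
  N_1 = 3 + 3 + 3 = 9
  Explicitly: b, d, a, s(b), s(d), s(a), t(b), t(d), t(a).
So there are 9 ground terms available for substitution.
Each of y, z, x ranges independently over the available ground terms, and distinct assignments produce distinct instances.
Number of ground instances = 9^3 = 729.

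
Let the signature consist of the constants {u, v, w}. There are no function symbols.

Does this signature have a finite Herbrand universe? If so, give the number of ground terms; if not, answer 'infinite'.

There are no function symbols, so every ground term is one of the 3 constants.
The Herbrand universe is {u, v, w}, which is finite with 3 elements.

3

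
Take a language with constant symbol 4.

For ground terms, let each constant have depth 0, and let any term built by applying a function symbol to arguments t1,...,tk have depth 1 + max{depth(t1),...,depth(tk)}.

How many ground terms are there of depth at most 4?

With no function symbols every ground term is a constant, so there is exactly 1 ground term at every depth bound.
N_0 = 1
N_1 = 1
N_2 = 1
N_3 = 1
N_4 = 1
Explicitly: 4.

1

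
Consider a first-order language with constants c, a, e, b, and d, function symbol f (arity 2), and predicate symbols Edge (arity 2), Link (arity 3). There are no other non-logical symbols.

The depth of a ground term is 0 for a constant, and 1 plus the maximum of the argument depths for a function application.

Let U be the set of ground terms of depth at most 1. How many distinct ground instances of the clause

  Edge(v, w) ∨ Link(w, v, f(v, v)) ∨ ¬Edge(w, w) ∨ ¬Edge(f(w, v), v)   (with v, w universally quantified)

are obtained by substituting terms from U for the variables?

900

Ground terms of depth ≤ 1:
  Write N_k for the number of ground terms of depth ≤ k. A term of depth ≤ k is either a constant or a function symbol applied to arguments of depth ≤ k−1, so N_k = 5 + N_{k-1}^2.
  N_0 = 5
  N_1 = 5 + 5^2 = 30
So there are 30 ground terms available for substitution.
Each of v, w ranges independently over the available ground terms, and distinct assignments produce distinct instances.
Number of ground instances = 30^2 = 900.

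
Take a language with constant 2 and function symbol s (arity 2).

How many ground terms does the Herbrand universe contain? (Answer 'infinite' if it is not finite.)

infinite

The signature has at least one function symbol (s, arity 2) and at least one constant (2).
Iterating s gives infinitely many distinct ground terms: 2, s(2, 2), s(s(2, 2), s(2, 2)), ...
So the Herbrand universe is infinite.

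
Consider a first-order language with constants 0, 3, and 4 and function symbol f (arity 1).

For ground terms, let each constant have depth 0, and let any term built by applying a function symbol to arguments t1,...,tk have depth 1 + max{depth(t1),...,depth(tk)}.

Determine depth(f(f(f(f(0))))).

depth(f(0)) = 1 + depth(0) = 1 + 0 = 1
depth(f(f(0))) = 1 + depth(f(0)) = 1 + 1 = 2
depth(f(f(f(0)))) = 1 + depth(f(f(0))) = 1 + 2 = 3
depth(f(f(f(f(0))))) = 1 + depth(f(f(f(0)))) = 1 + 3 = 4

4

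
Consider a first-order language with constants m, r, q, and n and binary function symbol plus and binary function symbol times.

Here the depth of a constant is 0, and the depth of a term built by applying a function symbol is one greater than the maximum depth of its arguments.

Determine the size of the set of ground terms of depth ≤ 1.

36

Let N_k = |{terms of depth ≤ k}|. Then N_0 = 4 and N_k = 4 + N_{k-1}^2 + N_{k-1}^2 for k ≥ 1 (one summand per function symbol, arity giving the exponent).
N_0 = 4
N_1 = 4 + 4^2 + 4^2 = 36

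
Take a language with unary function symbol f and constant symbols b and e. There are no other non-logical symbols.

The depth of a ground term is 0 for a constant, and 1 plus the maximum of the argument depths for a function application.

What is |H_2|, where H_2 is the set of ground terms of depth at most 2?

Let N_k = |{terms of depth ≤ k}|. Then N_0 = 2 and N_k = 2 + N_{k-1} for k ≥ 1 (one summand per function symbol, arity giving the exponent).
N_0 = 2
N_1 = 2 + 2 = 4
N_2 = 2 + 4 = 6
Explicitly: b, e, f(b), f(e), f(f(b)), f(f(e)).

6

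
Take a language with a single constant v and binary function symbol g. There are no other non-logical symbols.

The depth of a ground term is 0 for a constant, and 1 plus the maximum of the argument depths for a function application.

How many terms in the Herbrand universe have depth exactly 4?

651

If N_k denotes the number of depth-≤k ground terms, the 1 constant gives N_0 = 1, and each function symbol of arity r contributes N_{k-1}^r new terms at level k: N_k = 1 + N_{k-1}^2.
N_0 = 1
N_1 = 1 + 1^2 = 2
N_2 = 1 + 2^2 = 5
N_3 = 1 + 5^2 = 26
N_4 = 1 + 26^2 = 677
Terms of depth exactly 4: N_4 − N_3 = 677 − 26 = 651.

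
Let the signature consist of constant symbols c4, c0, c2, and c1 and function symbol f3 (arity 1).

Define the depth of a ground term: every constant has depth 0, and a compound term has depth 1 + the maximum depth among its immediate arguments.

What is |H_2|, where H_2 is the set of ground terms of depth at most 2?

Count level by level. With function symbols f3/1, the terms of depth ≤ k are the 4 constants together with each function applied to depth-≤(k−1) tuples, so N_k = 4 + N_{k-1}.
N_0 = 4
N_1 = 4 + 4 = 8
N_2 = 4 + 8 = 12

12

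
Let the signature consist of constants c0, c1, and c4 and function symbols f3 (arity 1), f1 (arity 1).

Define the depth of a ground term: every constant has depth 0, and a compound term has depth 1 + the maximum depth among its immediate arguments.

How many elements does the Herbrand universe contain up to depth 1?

9

Count level by level. With function symbols f3/1, f1/1, the terms of depth ≤ k are the 3 constants together with each function applied to depth-≤(k−1) tuples, so N_k = 3 + N_{k-1} + N_{k-1}.
N_0 = 3
N_1 = 3 + 3 + 3 = 9
Explicitly: c0, c1, c4, f3(c0), f3(c1), f3(c4), f1(c0), f1(c1), f1(c4).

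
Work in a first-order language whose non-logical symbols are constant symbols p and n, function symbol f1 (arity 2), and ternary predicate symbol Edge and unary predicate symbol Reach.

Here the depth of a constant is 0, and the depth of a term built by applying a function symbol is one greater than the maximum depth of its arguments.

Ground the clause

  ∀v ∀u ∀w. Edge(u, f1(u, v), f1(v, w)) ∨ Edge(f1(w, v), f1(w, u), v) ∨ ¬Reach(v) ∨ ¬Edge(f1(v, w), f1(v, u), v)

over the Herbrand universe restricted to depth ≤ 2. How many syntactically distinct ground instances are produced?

Ground terms of depth ≤ 2:
  Let N_k = |{terms of depth ≤ k}|. Then N_0 = 2 and N_k = 2 + N_{k-1}^2 for k ≥ 1 (one summand per function symbol, arity giving the exponent).
  N_0 = 2
  N_1 = 2 + 2^2 = 6
  N_2 = 2 + 6^2 = 38
So there are 38 ground terms available for substitution.
Each of v, u, w ranges independently over the available ground terms, and distinct assignments produce distinct instances.
Number of ground instances = 38^3 = 54872.

54872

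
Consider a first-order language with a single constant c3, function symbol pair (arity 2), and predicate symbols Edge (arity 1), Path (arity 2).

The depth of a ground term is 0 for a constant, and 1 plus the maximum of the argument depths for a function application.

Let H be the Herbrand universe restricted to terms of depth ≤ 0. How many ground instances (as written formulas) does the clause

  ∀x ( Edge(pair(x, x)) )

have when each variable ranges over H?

Ground terms of depth ≤ 0:
  Let N_k count ground terms of depth at most k. Each non-constant term of depth ≤ k is some function symbol applied to depth-≤(k−1) arguments, giving N_k = 1 + N_{k-1}^2.
  N_0 = 1
  Explicitly: c3.
So there is exactly 1 ground term available for substitution.
There is 1 variable to instantiate (x),  occurring in at least one literal, so different choices give different ground instances.
Number of ground instances = 1.

1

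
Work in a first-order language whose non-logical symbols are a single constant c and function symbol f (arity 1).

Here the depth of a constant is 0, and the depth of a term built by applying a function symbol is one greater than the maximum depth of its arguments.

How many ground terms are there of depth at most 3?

Write N_k for the number of ground terms of depth ≤ k. A term of depth ≤ k is either a constant or a function symbol applied to arguments of depth ≤ k−1, so N_k = 1 + N_{k-1}.
N_0 = 1
N_1 = 1 + 1 = 2
N_2 = 1 + 2 = 3
N_3 = 1 + 3 = 4
Explicitly: c, f(c), f(f(c)), f(f(f(c))).

4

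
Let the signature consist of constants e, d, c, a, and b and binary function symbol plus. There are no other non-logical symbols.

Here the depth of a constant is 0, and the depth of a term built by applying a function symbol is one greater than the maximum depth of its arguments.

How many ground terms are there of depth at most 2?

905

If N_k denotes the number of depth-≤k ground terms, the 5 constants give N_0 = 5, and each function symbol of arity r contributes N_{k-1}^r new terms at level k: N_k = 5 + N_{k-1}^2.
N_0 = 5
N_1 = 5 + 5^2 = 30
N_2 = 5 + 30^2 = 905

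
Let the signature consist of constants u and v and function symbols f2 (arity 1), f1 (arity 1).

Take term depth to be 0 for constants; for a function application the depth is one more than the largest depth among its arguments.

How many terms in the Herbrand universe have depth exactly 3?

Let N_k count ground terms of depth at most k. Each non-constant term of depth ≤ k is some function symbol applied to depth-≤(k−1) arguments, giving N_k = 2 + N_{k-1} + N_{k-1}.
N_0 = 2
N_1 = 2 + 2 + 2 = 6
N_2 = 2 + 6 + 6 = 14
N_3 = 2 + 14 + 14 = 30
Terms of depth exactly 3: N_3 − N_2 = 30 − 14 = 16.

16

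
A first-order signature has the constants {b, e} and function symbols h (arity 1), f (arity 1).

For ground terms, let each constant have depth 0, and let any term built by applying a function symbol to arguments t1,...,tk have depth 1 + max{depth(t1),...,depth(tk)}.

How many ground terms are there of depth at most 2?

14

Let N_k = |{terms of depth ≤ k}|. Then N_0 = 2 and N_k = 2 + N_{k-1} + N_{k-1} for k ≥ 1 (one summand per function symbol, arity giving the exponent).
N_0 = 2
N_1 = 2 + 2 + 2 = 6
N_2 = 2 + 6 + 6 = 14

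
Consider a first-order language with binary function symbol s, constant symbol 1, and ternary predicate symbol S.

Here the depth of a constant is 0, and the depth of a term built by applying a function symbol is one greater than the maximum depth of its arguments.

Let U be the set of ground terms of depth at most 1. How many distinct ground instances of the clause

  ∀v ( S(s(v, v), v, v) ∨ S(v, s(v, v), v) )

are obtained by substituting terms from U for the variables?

2

Ground terms of depth ≤ 1:
  Let N_k = |{terms of depth ≤ k}|. Then N_0 = 1 and N_k = 1 + N_{k-1}^2 for k ≥ 1 (one summand per function symbol, arity giving the exponent).
  N_0 = 1
  N_1 = 1 + 1^2 = 2
So there are 2 ground terms available for substitution.
The clause has 1 distinct variable (v), which appears in the body. In the free term algebra distinct substitutions yield syntactically distinct ground instances.
Number of ground instances = 2.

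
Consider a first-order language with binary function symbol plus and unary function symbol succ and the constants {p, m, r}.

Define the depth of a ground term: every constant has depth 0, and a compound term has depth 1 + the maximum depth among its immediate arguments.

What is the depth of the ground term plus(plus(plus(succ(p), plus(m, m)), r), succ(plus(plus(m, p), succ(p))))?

depth(succ(p)) = 1 + depth(p) = 1 + 0 = 1
depth(plus(m, m)) = 1 + max(0, 0) = 1
depth(plus(succ(p), plus(m, m))) = 1 + max(1, 1) = 2
depth(plus(plus(succ(p), plus(m, m)), r)) = 1 + max(2, 0) = 3
depth(plus(m, p)) = 1 + max(0, 0) = 1
depth(plus(plus(m, p), succ(p))) = 1 + max(1, 1) = 2
depth(succ(plus(plus(m, p), succ(p)))) = 1 + depth(plus(plus(m, p), succ(p))) = 1 + 2 = 3
depth(plus(plus(plus(succ(p), plus(m, m)), r), succ(plus(plus(m, p), succ(p))))) = 1 + max(3, 3) = 4

4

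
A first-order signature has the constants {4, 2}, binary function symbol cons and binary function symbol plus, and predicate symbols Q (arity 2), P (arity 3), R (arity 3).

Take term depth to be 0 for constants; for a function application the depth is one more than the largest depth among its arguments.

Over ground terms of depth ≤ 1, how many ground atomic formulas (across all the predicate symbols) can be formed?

First count ground terms of depth ≤ 1.
If N_k denotes the number of depth-≤k ground terms, the 2 constants give N_0 = 2, and each function symbol of arity r contributes N_{k-1}^r new terms at level k: N_k = 2 + N_{k-1}^2 + N_{k-1}^2.
N_0 = 2
N_1 = 2 + 2^2 + 2^2 = 10
So |H| = 10.
Ground atoms are formed by filling each argument slot of a predicate with a term from H, so an r-ary predicate gives |H|^r atoms:
  Q: 10^2 = 100;  P: 10^3 = 1000;  R: 10^3 = 1000
Total ground atoms: 100 + 1000 + 1000 = 2100.

2100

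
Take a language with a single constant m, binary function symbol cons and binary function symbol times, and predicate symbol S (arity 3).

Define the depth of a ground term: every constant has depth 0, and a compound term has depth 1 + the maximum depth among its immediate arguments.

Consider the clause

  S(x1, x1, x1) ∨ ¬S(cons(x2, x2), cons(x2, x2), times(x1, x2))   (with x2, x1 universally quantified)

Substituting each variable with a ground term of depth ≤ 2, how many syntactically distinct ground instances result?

361

Ground terms of depth ≤ 2:
  If N_k denotes the number of depth-≤k ground terms, the 1 constant gives N_0 = 1, and each function symbol of arity r contributes N_{k-1}^r new terms at level k: N_k = 1 + N_{k-1}^2 + N_{k-1}^2.
  N_0 = 1
  N_1 = 1 + 1^2 + 1^2 = 3
  N_2 = 1 + 3^2 + 3^2 = 19
So there are 19 ground terms available for substitution.
There are 2 variables to instantiate (x2, x1), each occurring in at least one literal, so different choices give different ground instances.
Number of ground instances = 19^2 = 361.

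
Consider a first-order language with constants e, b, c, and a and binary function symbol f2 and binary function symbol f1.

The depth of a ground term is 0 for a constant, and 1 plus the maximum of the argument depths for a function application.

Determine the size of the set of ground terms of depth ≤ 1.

Let N_k count ground terms of depth at most k. Each non-constant term of depth ≤ k is some function symbol applied to depth-≤(k−1) arguments, giving N_k = 4 + N_{k-1}^2 + N_{k-1}^2.
N_0 = 4
N_1 = 4 + 4^2 + 4^2 = 36

36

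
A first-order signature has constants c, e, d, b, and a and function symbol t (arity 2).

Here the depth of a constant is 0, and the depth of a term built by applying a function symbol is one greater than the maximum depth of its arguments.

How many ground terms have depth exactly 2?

If N_k denotes the number of depth-≤k ground terms, the 5 constants give N_0 = 5, and each function symbol of arity r contributes N_{k-1}^r new terms at level k: N_k = 5 + N_{k-1}^2.
N_0 = 5
N_1 = 5 + 5^2 = 30
N_2 = 5 + 30^2 = 905
Terms of depth exactly 2: N_2 − N_1 = 905 − 30 = 875.

875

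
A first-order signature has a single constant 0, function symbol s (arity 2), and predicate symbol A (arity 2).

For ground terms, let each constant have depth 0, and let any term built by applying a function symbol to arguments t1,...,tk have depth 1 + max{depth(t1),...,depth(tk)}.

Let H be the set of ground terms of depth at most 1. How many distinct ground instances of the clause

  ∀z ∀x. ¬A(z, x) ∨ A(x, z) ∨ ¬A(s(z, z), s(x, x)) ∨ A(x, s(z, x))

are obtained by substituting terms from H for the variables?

Ground terms of depth ≤ 1:
  Write N_k for the number of ground terms of depth ≤ k. A term of depth ≤ k is either a constant or a function symbol applied to arguments of depth ≤ k−1, so N_k = 1 + N_{k-1}^2.
  N_0 = 1
  N_1 = 1 + 1^2 = 2
So there are 2 ground terms available for substitution.
The clause has 2 distinct variables (z, x), each appearing in the body. In the free term algebra distinct substitutions yield syntactically distinct ground instances.
Number of ground instances = 2^2 = 4.

4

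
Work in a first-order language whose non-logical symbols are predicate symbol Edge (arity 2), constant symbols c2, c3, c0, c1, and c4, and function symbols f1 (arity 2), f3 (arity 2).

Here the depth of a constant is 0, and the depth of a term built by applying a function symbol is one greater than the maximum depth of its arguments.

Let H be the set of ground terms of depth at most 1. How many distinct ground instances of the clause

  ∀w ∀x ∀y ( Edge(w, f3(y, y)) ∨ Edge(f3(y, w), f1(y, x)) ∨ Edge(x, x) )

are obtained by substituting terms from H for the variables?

166375

Ground terms of depth ≤ 1:
  Let N_k = |{terms of depth ≤ k}|. Then N_0 = 5 and N_k = 5 + N_{k-1}^2 + N_{k-1}^2 for k ≥ 1 (one summand per function symbol, arity giving the exponent).
  N_0 = 5
  N_1 = 5 + 5^2 + 5^2 = 55
So there are 55 ground terms available for substitution.
The clause has 3 distinct variables (w, x, y), each appearing in the body. In the free term algebra distinct substitutions yield syntactically distinct ground instances.
Number of ground instances = 55^3 = 166375.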